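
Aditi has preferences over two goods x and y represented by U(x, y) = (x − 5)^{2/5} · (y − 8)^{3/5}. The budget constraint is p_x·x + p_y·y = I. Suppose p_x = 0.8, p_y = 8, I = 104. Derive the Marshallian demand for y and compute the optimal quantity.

y* = 10.7

After buying the subsistence bundle (5, 8), a share 0.4 of the remaining income goes to x: x* = 5 + 0.4·(I − 5p_x − 8p_y)/p_x.
Discretionary income = 104 − 5·0.8 − 8·8 = 36; y* = 8 + 0.6·36/8 = 10.7.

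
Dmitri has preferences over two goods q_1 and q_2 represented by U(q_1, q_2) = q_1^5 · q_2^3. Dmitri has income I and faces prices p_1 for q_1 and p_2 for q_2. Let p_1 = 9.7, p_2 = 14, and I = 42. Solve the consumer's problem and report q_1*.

q_1* = 2.7062

Tangency: MRS = (5/3)·q_2/q_1 = p_1/p_2.
So 5·p_2·q_2 = 3·p_1·q_1; combined with the budget, a share 0.625 of income goes to q_1.
Demand: q_1*(p_1,p_2,I) = 0.625·I/p_1 and q_2* = 0.375·I/p_2.
At p_1=9.7, p_2=14, I=42: q_1* = 0.625·42/9.7 = 2.7062.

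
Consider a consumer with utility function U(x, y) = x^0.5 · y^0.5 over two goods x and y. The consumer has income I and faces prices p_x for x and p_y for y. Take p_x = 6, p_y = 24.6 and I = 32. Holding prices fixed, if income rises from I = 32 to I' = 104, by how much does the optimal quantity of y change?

Δy* = 1.4634

Tangency: MRS = y/x = p_x/p_y.
So 0.5·p_y·y = 0.5·p_x·x; combined with the budget, a share 0.5 of income goes to x.
Demand: x*(p_x,p_y,I) = 0.5·I/p_x and y* = 0.5·I/p_y.
At p_x=6, p_y=24.6, I=32: y* = 0.5·32/24.6 = 0.6504.
At I' = 104: y* = 2.1138. Change: 2.1138 − 0.6504 = 1.4634.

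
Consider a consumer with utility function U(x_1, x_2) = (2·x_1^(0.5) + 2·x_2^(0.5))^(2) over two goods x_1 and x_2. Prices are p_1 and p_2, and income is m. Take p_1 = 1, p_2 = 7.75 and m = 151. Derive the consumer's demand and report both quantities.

From the CES first-order condition, (x_2/x_1)^(0.5) = p_1/p_2.
Hence x_2/x_1 = (p_1/p_2)^(1/(0.5)), i.e. raised to the 2 power.
With the ratio pinned down, the budget gives x_1* = m/(p_1 + p_2·(x_2/x_1)) and x_2* = (x_2/x_1)·x_1*.
Numerically x_2/x_1 = 0.016649, so x_1* = 151/(1 + 7.75·0.016649) = 133.7429 and x_2* = 0.016649·133.7429 = 2.2267.

x_1* = 133.7429, x_2* = 2.2267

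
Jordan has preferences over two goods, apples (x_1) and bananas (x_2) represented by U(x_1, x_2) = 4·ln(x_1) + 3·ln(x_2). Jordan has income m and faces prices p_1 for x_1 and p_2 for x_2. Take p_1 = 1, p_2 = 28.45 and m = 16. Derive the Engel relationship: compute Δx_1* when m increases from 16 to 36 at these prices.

The MRS is (4/3)·x_2/x_1. Set MRS = p_1/p_2.
So 4·p_2·x_2 = 3·p_1·x_1; combined with the budget, a share 4/7 of income goes to x_1.
Demand: x_1*(p_1,p_2,m) = 4/7·m/p_1 and x_2* = 3/7·m/p_2.
At p_1=1, p_2=28.45, m=16: x_1* = 4/7·16/1 = 9.1429.
At m' = 36: x_1* = 20.5714. Change: 20.5714 − 9.1429 = 11.4286.

Δx_1* = 11.4286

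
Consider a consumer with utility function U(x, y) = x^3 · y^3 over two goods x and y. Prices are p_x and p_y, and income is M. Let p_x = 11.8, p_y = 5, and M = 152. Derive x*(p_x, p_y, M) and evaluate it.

Demand: x*(p_x,p_y,M) = 0.5·M/p_x and y* = 0.5·M/p_y.
At p_x=11.8, p_y=5, M=152: x* = 0.5·152/11.8 = 6.4407.

x* = 6.4407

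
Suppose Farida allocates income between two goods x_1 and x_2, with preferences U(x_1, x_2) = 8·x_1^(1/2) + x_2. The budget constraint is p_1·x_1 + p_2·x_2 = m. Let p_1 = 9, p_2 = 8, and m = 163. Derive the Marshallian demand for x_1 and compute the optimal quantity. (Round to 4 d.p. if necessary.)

MU_x_1 = 4/√x_1, MU_x_2 = 1. Tangency: 4/√x_1 = p_1/p_2.
Solve: √x_1 = 4·p_2/p_1, so x_1*(p_1,p_2) = (4·p_2/p_1)², and x_2* = (m − p_1·x_1*)/p_2.
Plugging in: x_1* = (4·8/9)² = 12.642.

x_1* = 12.642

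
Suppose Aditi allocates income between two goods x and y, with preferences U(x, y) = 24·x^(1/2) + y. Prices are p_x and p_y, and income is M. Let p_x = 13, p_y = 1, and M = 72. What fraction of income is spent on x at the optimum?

Utility is quasi-linear in y; the FOC for x is 12/√x = p_x/p_y.
Thus x* = (12·p_y/p_x)² — independent of M — with the rest of income spent on y.
Plugging in: x* = (12·1/13)² = 0.8521, y* = 60.9231.
Expenditure on x: 13·0.8521 = 11.0769; share = 0.1538.

share on x = 0.1538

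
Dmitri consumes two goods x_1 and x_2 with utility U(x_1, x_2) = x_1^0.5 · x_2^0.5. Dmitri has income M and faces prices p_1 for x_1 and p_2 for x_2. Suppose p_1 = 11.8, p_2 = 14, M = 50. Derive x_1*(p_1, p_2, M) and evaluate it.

MU_x_1/MU_x_2 = (0.5·x_2)/(0.5·x_1); tangency sets this equal to p_1/p_2.
Rearranging, p_2·x_2 = p_1·x_1. Substituting into the budget gives p_1·x_1·(1 + 1) = M.
Demand: x_1*(p_1,p_2,M) = 0.5·M/p_1 and x_2* = 0.5·M/p_2.
At p_1=11.8, p_2=14, M=50: x_1* = 0.5·50/11.8 = 2.1186.

x_1* = 2.1186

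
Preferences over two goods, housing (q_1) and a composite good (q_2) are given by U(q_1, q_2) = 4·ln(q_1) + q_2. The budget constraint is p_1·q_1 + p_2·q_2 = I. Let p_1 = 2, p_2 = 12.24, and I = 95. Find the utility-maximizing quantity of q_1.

Set MRS = p_1/p_2: (4/q_1)/1 = p_1/p_2.
So q_1*(p_1,p_2) = 4·p_2/p_1, independent of income; and q_2* = (I − 4·p_2)/p_2.
At the given prices: q_1* = 4·12.24/2 = 24.48.

q_1* = 24.48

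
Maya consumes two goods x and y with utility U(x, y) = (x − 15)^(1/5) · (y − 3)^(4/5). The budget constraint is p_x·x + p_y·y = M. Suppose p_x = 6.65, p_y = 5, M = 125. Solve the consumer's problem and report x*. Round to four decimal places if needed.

x* = 15.3083

This is Cobb-Douglas in (x−15, y−3): tangency gives 0.2·p_y·(y−3) = 0.8·p_x·(x−15).
After buying the subsistence bundle (15, 3), a share 0.2 of the remaining income goes to x: x* = 15 + 0.2·(M − 15p_x − 3p_y)/p_x.
Discretionary income = 125 − 15·6.65 − 3·5 = 10.25; x* = 15 + 0.2·10.25/6.65 = 15.3083.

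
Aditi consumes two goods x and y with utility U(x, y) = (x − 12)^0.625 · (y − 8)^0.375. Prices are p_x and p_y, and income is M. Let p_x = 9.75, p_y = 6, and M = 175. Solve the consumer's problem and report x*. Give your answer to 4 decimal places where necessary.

x* = 12.641

Let x' = x−12, y' = y−8. MRS = (5/3)·y'/x' = p_x/p_y.
Substituting into the budget: x* = 12 + 0.625·(M − 12·p_x − 8·p_y)/p_x, and y* = 8 + 0.375·(…)/p_y.
Discretionary income = 175 − 12·9.75 − 8·6 = 10; x* = 12 + 0.625·10/9.75 = 12.641.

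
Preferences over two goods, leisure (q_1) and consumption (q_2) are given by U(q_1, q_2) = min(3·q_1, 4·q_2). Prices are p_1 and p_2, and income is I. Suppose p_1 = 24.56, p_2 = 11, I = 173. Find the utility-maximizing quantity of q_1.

q_1* = 5.2728

With perfect complements, no substitution: consume in ratio q_1:q_2 = 4:3.
Budget: p_1·q_1 + p_2·(3/4)·q_1 = I, so (4·p_1 + 3·p_2)·q_1 = 4·I.
Demand: q_1*(p_1,p_2,I) = 4·I/(4·p_1 + 3·p_2), q_2* = 3·I/(4·p_1 + 3·p_2).
Here 4·24.56 + 3·11 = 131.24, giving q_1* = 5.2728.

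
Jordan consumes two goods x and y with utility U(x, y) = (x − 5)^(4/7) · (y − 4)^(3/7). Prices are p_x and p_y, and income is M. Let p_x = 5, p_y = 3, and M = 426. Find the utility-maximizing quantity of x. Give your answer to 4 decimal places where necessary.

Discretionary income = 426 − 5·5 − 4·3 = 389; x* = 5 + 4/7·389/5 = 49.4571.

x* = 49.4571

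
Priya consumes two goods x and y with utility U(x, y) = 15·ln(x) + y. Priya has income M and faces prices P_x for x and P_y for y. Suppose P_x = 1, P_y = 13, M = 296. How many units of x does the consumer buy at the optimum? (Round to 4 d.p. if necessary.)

x* = 195

At the given prices: x* = 15·13/1 = 195.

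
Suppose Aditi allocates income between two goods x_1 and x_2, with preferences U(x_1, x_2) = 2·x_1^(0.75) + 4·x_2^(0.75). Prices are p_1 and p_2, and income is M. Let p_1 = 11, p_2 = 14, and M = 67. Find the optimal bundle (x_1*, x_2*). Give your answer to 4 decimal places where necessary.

Substitute x_2 = (x_2/x_1)·x_1 into the budget: x_1* = M/(p_1 + p_2·(x_2/x_1)).
Numerically x_2/x_1 = 6.097876, so x_1* = 67/(11 + 14·6.097876) = 0.6952 and x_2* = 6.097876·0.6952 = 4.2395.

x_1* = 0.6952, x_2* = 4.2395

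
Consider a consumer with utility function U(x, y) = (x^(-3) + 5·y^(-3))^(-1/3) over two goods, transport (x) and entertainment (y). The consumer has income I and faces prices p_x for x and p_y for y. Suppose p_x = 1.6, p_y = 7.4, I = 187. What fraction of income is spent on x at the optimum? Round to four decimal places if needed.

From the CES first-order condition, (1/5)·(y/x)^(4) = p_x/p_y.
Solve for the ratio: y/x = [5·p_x/p_y]^(0.25).
With the ratio pinned down, the budget gives x* = I/(p_x + p_y·(y/x)) and y* = (y/x)·x*.
Numerically y/x = 1.019682, so x* = 187/(1.6 + 7.4·1.019682) = 20.4469 and y* = 1.019682·20.4469 = 20.8493.
Expenditure on x: 1.6·20.4469 = 32.715; share = 0.1749.

share on x = 0.1749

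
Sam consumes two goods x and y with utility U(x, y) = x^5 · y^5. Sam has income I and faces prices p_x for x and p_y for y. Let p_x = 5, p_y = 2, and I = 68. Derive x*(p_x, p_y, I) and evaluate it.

Tangency: MRS = y/x = p_x/p_y.
So 5·p_y·y = 5·p_x·x; combined with the budget, a share 0.5 of income goes to x.
Demand: x*(p_x,p_y,I) = 0.5·I/p_x and y* = 0.5·I/p_y.
At p_x=5, p_y=2, I=68: x* = 0.5·68/5 = 6.8.

x* = 6.8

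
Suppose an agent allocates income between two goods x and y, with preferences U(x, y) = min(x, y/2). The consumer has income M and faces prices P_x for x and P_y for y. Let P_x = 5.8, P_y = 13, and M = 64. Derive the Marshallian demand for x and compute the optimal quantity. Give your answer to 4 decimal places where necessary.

x* = 2.0126

Leontief preferences: the optimum is at the kink where x/1 = y/2, i.e. y = 2·x.
Budget: P_x·x + P_y·2·x = M, so (P_x + 2·P_y)·x = M.
Demand: x*(P_x,P_y,M) = M/(P_x + 2·P_y), y* = 2·M/(P_x + 2·P_y).
Here 5.8 + 2·13 = 31.8, giving x* = 2.0126.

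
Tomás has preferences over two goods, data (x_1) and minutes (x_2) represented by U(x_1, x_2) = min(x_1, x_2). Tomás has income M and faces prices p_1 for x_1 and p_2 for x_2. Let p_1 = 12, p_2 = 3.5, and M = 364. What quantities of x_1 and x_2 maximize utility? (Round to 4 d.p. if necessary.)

Leontief preferences: the optimum is at the kink where x_1/1 = x_2/1, i.e. x_2 = x_1.
Budget: p_1·x_1 + p_2·x_1 = M, so (p_1 + p_2)·x_1 = M.
Demand: x_1*(p_1,p_2,M) = M/(p_1 + p_2), x_2* = M/(p_1 + p_2).
Here 12 + 3.5 = 15.5, giving x_1* = 23.4839 and x_2* = 23.4839.

x_1* = 23.4839, x_2* = 23.4839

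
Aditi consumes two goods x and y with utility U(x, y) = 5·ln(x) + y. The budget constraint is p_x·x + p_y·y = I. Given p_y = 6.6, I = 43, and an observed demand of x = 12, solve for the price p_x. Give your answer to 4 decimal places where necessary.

Set MRS = p_x/p_y: (5/x)/1 = p_x/p_y.
So x*(p_x,p_y) = 5·p_y/p_x, independent of income; and y* = (I − 5·p_y)/p_y.
Set x* = 12 in the demand function and solve for p_x: p_x = 2.75.

p_x = 2.75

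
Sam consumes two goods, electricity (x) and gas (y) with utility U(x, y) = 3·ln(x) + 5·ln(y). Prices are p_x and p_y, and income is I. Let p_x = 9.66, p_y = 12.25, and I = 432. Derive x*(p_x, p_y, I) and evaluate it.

x* = 16.7702

Tangency: MRS = (3/5)·y/x = p_x/p_y.
So 3·p_y·y = 5·p_x·x; combined with the budget, a share 0.375 of income goes to x.
Demand: x*(p_x,p_y,I) = 0.375·I/p_x and y* = 0.625·I/p_y.
At p_x=9.66, p_y=12.25, I=432: x* = 0.375·432/9.66 = 16.7702.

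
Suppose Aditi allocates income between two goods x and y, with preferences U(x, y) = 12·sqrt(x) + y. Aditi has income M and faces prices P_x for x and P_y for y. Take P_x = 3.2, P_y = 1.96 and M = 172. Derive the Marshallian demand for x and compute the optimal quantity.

Utility is quasi-linear in y; the FOC for x is 6/√x = P_x/P_y.
Thus x* = (6·P_y/P_x)² — independent of M — with the rest of income spent on y.
Plugging in: x* = (6·1.96/3.2)² = 13.5056.

x* = 13.5056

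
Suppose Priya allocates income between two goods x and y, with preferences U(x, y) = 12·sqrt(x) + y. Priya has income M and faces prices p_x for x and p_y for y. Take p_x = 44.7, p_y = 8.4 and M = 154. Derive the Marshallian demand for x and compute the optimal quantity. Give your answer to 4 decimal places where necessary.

x* = 1.2713

Plugging in: x* = (6·8.4/44.7)² = 1.2713.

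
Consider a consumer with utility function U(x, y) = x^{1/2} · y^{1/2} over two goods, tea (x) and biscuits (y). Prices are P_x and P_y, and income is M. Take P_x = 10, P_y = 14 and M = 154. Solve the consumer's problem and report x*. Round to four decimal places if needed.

x* = 7.7

Tangency: MRS = y/x = P_x/P_y.
Rearranging, P_y·y = P_x·x. Substituting into the budget gives P_x·x·(1 + 1) = M.
Demand: x*(P_x,P_y,M) = 0.5·M/P_x and y* = 0.5·M/P_y.
At P_x=10, P_y=14, M=154: x* = 0.5·154/10 = 7.7.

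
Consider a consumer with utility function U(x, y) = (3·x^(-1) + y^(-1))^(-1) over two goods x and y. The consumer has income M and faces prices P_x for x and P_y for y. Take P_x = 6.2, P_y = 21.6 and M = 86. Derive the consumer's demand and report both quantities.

MU_x ∝ 3·x^(-2), MU_y ∝ y^(-2), so MRS = 3·(y/x)^(2) = P_x/P_y.
Hence y/x = ((1/3)·P_x/P_y)^(1/(2)), i.e. raised to the 0.5 power.
Substitute y = (y/x)·x into the budget: x* = M/(P_x + P_y·(y/x)).
Numerically y/x = 0.30932, so x* = 86/(6.2 + 21.6·0.30932) = 6.6763 and y* = 0.30932·6.6763 = 2.0651.

x* = 6.6763, y* = 2.0651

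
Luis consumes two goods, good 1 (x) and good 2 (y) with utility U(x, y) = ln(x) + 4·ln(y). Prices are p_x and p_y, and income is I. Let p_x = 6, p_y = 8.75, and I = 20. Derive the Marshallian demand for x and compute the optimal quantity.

x* = 0.6667

MU_x/MU_y = (y)/(4·x); tangency sets this equal to p_x/p_y.
Rearranging, p_y·y = 4·p_x·x. Substituting into the budget gives p_x·x·(1 + 4) = I.
Demand: x*(p_x,p_y,I) = 0.2·I/p_x and y* = 0.8·I/p_y.
At p_x=6, p_y=8.75, I=20: x* = 0.2·20/6 = 0.6667.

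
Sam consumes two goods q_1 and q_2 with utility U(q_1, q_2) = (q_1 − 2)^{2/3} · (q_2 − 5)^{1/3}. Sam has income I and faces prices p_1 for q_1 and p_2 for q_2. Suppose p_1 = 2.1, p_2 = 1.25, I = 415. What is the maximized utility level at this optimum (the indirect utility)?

This is Cobb-Douglas in (q_1−2, q_2−5): tangency gives 2/3·p_2·(q_2−5) = 1/3·p_1·(q_1−2).
After buying the subsistence bundle (2, 5), a share 2/3 of the remaining income goes to q_1: q_1* = 2 + 2/3·(I − 2p_1 − 5p_2)/p_1.
Discretionary income = 415 − 2·2.1 − 5·1.25 = 404.55; q_1* = 2 + 2/3·404.55/2.1 = 130.4286; q_2* = 5 + 1/3·404.55/1.25 = 112.88.
Utility at the optimum: U(130.4286, 112.88) = 121.1773.

V = 121.1773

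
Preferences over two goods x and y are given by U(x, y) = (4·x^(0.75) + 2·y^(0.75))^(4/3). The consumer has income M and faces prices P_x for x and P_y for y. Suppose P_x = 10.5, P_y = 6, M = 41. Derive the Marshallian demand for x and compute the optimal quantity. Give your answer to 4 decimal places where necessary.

x* = 2.925

MRS = MU_x/MU_y = 2·(y/x)^(0.25). Set equal to P_x/P_y.
Hence y/x = ((1/2)·P_x/P_y)^(1/(0.25)), i.e. raised to the 4 power.
Substitute y = (y/x)·x into the budget: x* = M/(P_x + P_y·(y/x)).
Numerically y/x = 0.586182, so x* = 41/(10.5 + 6·0.586182) = 2.925.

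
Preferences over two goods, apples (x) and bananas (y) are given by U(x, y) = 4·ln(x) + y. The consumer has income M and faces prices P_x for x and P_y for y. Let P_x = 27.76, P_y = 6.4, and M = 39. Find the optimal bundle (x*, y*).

x* = 0.9222, y* = 2.0938

Set MRS = P_x/P_y: (4/x)/1 = P_x/P_y.
So x*(P_x,P_y) = 4·P_y/P_x, independent of income; and y* = (M − 4·P_y)/P_y.
At the given prices: x* = 4·6.4/27.76 = 0.9222, and y* = 2.0938.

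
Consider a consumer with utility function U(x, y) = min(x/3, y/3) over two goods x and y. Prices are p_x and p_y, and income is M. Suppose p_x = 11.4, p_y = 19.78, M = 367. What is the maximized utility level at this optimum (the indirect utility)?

Leontief preferences: the optimum is at the kink where x/3 = y/3, i.e. y = x.
Budget: p_x·x + p_y·x = M, so (3·p_x + 3·p_y)·x = 3·M.
Demand: x*(p_x,p_y,M) = 3·M/(3·p_x + 3·p_y), y* = 3·M/(3·p_x + 3·p_y).
Here 3·11.4 + 3·19.78 = 93.54, giving x* = 11.7704 and y* = 11.7704.
Utility at the optimum: U(11.7704, 11.7704) = 3.9235.

V = 3.9235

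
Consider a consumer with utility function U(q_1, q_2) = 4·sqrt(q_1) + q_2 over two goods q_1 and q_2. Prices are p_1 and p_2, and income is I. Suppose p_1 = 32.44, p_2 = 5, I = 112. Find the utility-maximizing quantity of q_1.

q_1* = 0.095

MU_q_1 = 2/√q_1, MU_q_2 = 1. Tangency: 2/√q_1 = p_1/p_2.
Thus q_1* = (2·p_2/p_1)² — independent of I — with the rest of income spent on q_2.
Plugging in: q_1* = (2·5/32.44)² = 0.095.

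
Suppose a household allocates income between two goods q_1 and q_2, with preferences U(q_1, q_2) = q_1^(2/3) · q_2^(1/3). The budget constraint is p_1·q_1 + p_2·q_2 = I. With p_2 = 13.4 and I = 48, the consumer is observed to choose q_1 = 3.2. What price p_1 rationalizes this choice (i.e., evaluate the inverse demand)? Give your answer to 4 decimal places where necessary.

Tangency: MRS = 2·q_2/q_1 = p_1/p_2.
Rearranging, p_2·q_2 = (1/2)·p_1·q_1. Substituting into the budget gives p_1·q_1·(1 + (1/2)) = I.
Demand: q_1*(p_1,p_2,I) = 2/3·I/p_1 and q_2* = 1/3·I/p_2.
Set q_1* = 3.2 in the demand function and solve for p_1: p_1 = 10.

p_1 = 10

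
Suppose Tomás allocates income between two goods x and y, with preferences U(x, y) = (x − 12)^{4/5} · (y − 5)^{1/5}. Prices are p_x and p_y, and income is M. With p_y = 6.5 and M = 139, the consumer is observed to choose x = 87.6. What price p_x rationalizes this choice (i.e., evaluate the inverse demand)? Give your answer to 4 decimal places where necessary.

This is Cobb-Douglas in (x−12, y−5): tangency gives 0.8·p_y·(y−5) = 0.2·p_x·(x−12).
Substituting into the budget: x* = 12 + 0.8·(M − 12·p_x − 5·p_y)/p_x, and y* = 5 + 0.2·(…)/p_y.
Set x* = 87.6 in the demand function and solve for p_x: p_x = 1.

p_x = 1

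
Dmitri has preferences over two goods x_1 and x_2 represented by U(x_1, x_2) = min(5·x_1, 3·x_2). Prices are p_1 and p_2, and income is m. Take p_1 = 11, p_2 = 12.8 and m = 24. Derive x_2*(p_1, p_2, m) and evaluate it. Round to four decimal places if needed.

Demand: x_1*(p_1,p_2,m) = 3·m/(3·p_1 + 5·p_2), x_2* = 5·m/(3·p_1 + 5·p_2).
Here 3·11 + 5·12.8 = 97, giving x_2* = 1.2371.

x_2* = 1.2371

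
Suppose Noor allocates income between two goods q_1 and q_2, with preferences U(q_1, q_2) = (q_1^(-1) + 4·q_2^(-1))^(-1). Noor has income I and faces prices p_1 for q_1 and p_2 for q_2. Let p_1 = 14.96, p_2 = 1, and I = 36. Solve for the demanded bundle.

q_1* = 1.5862, q_2* = 12.2703

MU_q_1 ∝ q_1^(-2), MU_q_2 ∝ 4·q_2^(-2), so MRS = (1/4)·(q_2/q_1)^(2) = p_1/p_2.
Hence q_2/q_1 = (4·p_1/p_2)^(1/(2)), i.e. raised to the 0.5 power.
Substitute q_2 = (q_2/q_1)·q_1 into the budget: q_1* = I/(p_1 + p_2·(q_2/q_1)).
Numerically q_2/q_1 = 7.735632, so q_1* = 36/(14.96 + 1·7.735632) = 1.5862 and q_2* = 7.735632·1.5862 = 12.2703.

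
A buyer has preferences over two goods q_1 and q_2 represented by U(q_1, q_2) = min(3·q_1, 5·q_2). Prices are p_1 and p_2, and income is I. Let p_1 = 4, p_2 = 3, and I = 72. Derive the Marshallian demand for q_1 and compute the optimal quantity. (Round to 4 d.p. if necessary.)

q_1* = 12.4138

Leontief preferences: the optimum is at the kink where q_1/5 = q_2/3, i.e. q_2 = (3/5)·q_1.
Budget: p_1·q_1 + p_2·(3/5)·q_1 = I, so (5·p_1 + 3·p_2)·q_1 = 5·I.
Demand: q_1*(p_1,p_2,I) = 5·I/(5·p_1 + 3·p_2), q_2* = 3·I/(5·p_1 + 3·p_2).
Here 5·4 + 3·3 = 29, giving q_1* = 12.4138.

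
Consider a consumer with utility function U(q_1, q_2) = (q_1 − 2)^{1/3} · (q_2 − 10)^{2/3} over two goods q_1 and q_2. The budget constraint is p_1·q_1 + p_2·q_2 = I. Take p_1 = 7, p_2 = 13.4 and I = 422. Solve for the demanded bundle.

q_1* = 15.0476, q_2* = 23.6318

Let q_1' = q_1−2, q_2' = q_2−10. MRS = (1/2)·q_2'/q_1' = p_1/p_2.
Substituting into the budget: q_1* = 2 + 1/3·(I − 2·p_1 − 10·p_2)/p_1, and q_2* = 10 + 2/3·(…)/p_2.
Discretionary income = 422 − 2·7 − 10·13.4 = 274; q_1* = 2 + 1/3·274/7 = 15.0476; q_2* = 10 + 2/3·274/13.4 = 23.6318.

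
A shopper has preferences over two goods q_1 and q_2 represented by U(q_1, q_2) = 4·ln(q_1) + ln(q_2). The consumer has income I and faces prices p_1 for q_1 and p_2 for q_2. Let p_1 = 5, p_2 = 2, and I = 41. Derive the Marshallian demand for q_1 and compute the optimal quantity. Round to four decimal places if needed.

At p_1=5, p_2=2, I=41: q_1* = 0.8·41/5 = 6.56.

q_1* = 6.56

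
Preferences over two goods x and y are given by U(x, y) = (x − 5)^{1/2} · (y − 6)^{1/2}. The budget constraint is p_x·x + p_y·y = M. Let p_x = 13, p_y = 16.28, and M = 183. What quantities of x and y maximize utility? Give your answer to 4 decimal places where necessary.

MRS = (y−6)/(x−5). Tangency with p_x/p_y gives y−6 = (p_x/p_y)·(x−5).
After buying the subsistence bundle (5, 6), a share 0.5 of the remaining income goes to x: x* = 5 + 0.5·(M − 5p_x − 6p_y)/p_x.
Discretionary income = 183 − 5·13 − 6·16.28 = 20.32; x* = 5 + 0.5·20.32/13 = 5.7815; y* = 6 + 0.5·20.32/16.28 = 6.6241.

x* = 5.7815, y* = 6.6241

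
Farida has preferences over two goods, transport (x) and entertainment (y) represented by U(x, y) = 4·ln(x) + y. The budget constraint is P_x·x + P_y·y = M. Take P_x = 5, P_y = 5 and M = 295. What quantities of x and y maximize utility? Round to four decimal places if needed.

x* = 4, y* = 55

MU_x = 4/x, MU_y = 1. Tangency: 4/x = P_x/P_y.
So x*(P_x,P_y) = 4·P_y/P_x, independent of income; and y* = (M − 4·P_y)/P_y.
At the given prices: x* = 4·5/5 = 4, and y* = 55.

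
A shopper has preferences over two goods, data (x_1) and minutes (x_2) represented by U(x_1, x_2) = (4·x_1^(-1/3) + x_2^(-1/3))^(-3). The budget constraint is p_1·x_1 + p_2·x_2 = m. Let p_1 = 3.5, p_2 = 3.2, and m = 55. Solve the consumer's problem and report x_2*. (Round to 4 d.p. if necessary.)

Substitute x_2 = (x_2/x_1)·x_1 into the budget: x_1* = m/(p_1 + p_2·(x_2/x_1)).
Numerically x_2/x_1 = 0.378132, so x_1* = 55/(3.5 + 3.2·0.378132) = 11.6772 and x_2* = 0.378132·11.6772 = 4.4155.

x_2* = 4.4155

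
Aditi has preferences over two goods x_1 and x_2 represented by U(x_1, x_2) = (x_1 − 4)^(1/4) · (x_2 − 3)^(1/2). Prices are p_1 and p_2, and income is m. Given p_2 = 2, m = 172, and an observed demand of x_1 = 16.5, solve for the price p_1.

p_1 = 4

This is Cobb-Douglas in (x_1−4, x_2−3): tangency gives 0.25·p_2·(x_2−3) = 0.5·p_1·(x_1−4).
After buying the subsistence bundle (4, 3), a share 1/3 of the remaining income goes to x_1: x_1* = 4 + 1/3·(m − 4p_1 − 3p_2)/p_1.
Set x_1* = 16.5 in the demand function and solve for p_1: p_1 = 4.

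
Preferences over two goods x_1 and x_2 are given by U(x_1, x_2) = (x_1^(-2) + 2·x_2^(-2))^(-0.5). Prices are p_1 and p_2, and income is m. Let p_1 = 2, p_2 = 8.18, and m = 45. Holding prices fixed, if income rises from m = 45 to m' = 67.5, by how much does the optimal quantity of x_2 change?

MU_x_1 ∝ x_1^(-3), MU_x_2 ∝ 2·x_2^(-3), so MRS = (1/2)·(x_2/x_1)^(3) = p_1/p_2.
Solve for the ratio: x_2/x_1 = [2·p_1/p_2]^(1/3).
Substitute x_2 = (x_2/x_1)·x_1 into the budget: x_1* = m/(p_1 + p_2·(x_2/x_1)).
Numerically x_2/x_1 = 0.787836, so x_1* = 45/(2 + 8.18·0.787836) = 5.3289 and x_2* = 0.787836·5.3289 = 4.1983.
At m' = 67.5: x_2* = 6.2975. Change: 6.2975 − 4.1983 = 2.0992.

Δx_2* = 2.0992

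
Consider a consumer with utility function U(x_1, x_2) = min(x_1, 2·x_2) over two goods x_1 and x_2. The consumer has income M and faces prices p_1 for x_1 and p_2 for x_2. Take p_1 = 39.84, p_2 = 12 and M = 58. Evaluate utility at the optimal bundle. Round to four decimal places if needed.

With perfect complements, no substitution: consume in ratio x_1:x_2 = 2:1.
Budget: p_1·x_1 + p_2·(1/2)·x_1 = M, so (2·p_1 + p_2)·x_1 = 2·M.
Demand: x_1*(p_1,p_2,M) = 2·M/(2·p_1 + p_2), x_2* = M/(2·p_1 + p_2).
Here 2·39.84 + 12 = 91.68, giving x_1* = 1.2653 and x_2* = 0.6326.
Utility at the optimum: U(1.2653, 0.6326) = 1.2653.

V = 1.2653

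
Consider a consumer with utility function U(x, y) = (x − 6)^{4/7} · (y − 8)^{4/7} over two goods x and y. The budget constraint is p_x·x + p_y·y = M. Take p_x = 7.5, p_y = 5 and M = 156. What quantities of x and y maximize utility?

Let x' = x−6, y' = y−8. MRS = y'/x' = p_x/p_y.
Substituting into the budget: x* = 6 + 0.5·(M − 6·p_x − 8·p_y)/p_x, and y* = 8 + 0.5·(…)/p_y.
Discretionary income = 156 − 6·7.5 − 8·5 = 71; x* = 6 + 0.5·71/7.5 = 10.7333; y* = 8 + 0.5·71/5 = 15.1.

x* = 10.7333, y* = 15.1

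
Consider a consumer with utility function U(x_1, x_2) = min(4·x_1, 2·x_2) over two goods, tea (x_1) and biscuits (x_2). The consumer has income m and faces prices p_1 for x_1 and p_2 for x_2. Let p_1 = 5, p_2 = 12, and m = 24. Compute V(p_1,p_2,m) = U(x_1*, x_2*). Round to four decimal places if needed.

With perfect complements, no substitution: consume in ratio x_1:x_2 = 2:4.
Budget: p_1·x_1 + p_2·2·x_1 = m, so (2·p_1 + 4·p_2)·x_1 = 2·m.
Demand: x_1*(p_1,p_2,m) = 2·m/(2·p_1 + 4·p_2), x_2* = 4·m/(2·p_1 + 4·p_2).
Here 2·5 + 4·12 = 58, giving x_1* = 0.8276 and x_2* = 1.6552.
Utility at the optimum: U(0.8276, 1.6552) = 3.3103.

V = 3.3103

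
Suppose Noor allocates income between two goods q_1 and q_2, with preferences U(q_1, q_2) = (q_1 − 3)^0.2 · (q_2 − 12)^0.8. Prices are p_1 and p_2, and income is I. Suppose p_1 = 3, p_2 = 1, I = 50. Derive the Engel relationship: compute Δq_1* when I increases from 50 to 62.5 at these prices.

Δq_1* = 0.8333

MRS = (1/4)·(q_2−12)/(q_1−3). Tangency with p_1/p_2 gives q_2−12 = 4·(p_1/p_2)·(q_1−3).
Substituting into the budget: q_1* = 3 + 0.2·(I − 3·p_1 − 12·p_2)/p_1, and q_2* = 12 + 0.8·(…)/p_2.
Discretionary income = 50 − 3·3 − 12·1 = 29; q_1* = 3 + 0.2·29/3 = 4.9333.
At I' = 62.5: q_1* = 5.7667. Change: 5.7667 − 4.9333 = 0.8333.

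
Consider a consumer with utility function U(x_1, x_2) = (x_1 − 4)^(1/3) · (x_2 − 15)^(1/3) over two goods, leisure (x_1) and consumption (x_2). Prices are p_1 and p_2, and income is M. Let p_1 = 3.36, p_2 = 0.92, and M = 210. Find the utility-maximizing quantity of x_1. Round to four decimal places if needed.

x_1* = 31.1964

Discretionary income = 210 − 4·3.36 − 15·0.92 = 182.76; x_1* = 4 + 0.5·182.76/3.36 = 31.1964.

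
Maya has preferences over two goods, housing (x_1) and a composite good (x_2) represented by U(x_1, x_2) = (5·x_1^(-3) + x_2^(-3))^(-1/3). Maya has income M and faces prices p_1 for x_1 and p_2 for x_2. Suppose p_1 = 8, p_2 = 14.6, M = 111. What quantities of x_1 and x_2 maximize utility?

MRS = MU_x_1/MU_x_2 = 5·(x_2/x_1)^(4). Set equal to p_1/p_2.
Hence x_2/x_1 = ((1/5)·p_1/p_2)^(1/(4)), i.e. raised to the 0.25 power.
Substitute x_2 = (x_2/x_1)·x_1 into the budget: x_1* = M/(p_1 + p_2·(x_2/x_1)).
Numerically x_2/x_1 = 0.575363, so x_1* = 111/(8 + 14.6·0.575363) = 6.7682 and x_2* = 0.575363·6.7682 = 3.8942.

x_1* = 6.7682, x_2* = 3.8942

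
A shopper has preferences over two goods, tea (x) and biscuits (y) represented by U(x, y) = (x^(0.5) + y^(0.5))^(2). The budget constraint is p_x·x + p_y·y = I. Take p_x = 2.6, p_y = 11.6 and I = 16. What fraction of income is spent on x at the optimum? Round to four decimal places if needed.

MU_x ∝ x^(-0.5), MU_y ∝ y^(-0.5), so MRS = (y/x)^(0.5) = p_x/p_y.
Solve for the ratio: y/x = [p_x/p_y]^(2).
Substitute y = (y/x)·x into the budget: x* = I/(p_x + p_y·(y/x)).
Numerically y/x = 0.050238, so x* = 16/(2.6 + 11.6·0.050238) = 5.0271 and y* = 0.050238·5.0271 = 0.2525.
Expenditure on x: 2.6·5.0271 = 13.0704; share = 0.8169.

share on x = 0.8169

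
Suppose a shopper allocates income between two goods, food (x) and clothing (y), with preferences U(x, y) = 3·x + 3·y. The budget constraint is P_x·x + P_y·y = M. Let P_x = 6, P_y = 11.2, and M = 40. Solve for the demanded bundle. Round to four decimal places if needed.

x* = 6.6667, y* = 0

Perfect substitutes: compare marginal utility per dollar. 3/P_x vs 3/P_y → 0.5 vs 0.2679.
x gives more utility per dollar, so spend all income on x: x* = M/P_x, y* = 0.
Numerically: x* = 6.6667, y* = 0.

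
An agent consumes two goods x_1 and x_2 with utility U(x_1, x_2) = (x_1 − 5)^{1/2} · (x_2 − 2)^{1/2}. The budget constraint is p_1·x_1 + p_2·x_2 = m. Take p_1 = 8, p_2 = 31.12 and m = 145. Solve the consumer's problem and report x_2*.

x_2* = 2.687

Let x_1' = x_1−5, x_2' = x_2−2. MRS = x_2'/x_1' = p_1/p_2.
After buying the subsistence bundle (5, 2), a share 0.5 of the remaining income goes to x_1: x_1* = 5 + 0.5·(m − 5p_1 − 2p_2)/p_1.
Discretionary income = 145 − 5·8 − 2·31.12 = 42.76; x_2* = 2 + 0.5·42.76/31.12 = 2.687.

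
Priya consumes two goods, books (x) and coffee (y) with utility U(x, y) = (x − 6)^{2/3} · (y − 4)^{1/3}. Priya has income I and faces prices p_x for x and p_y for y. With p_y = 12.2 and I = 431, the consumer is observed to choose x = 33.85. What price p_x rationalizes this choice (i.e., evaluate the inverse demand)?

p_x = 8

Let x' = x−6, y' = y−4. MRS = 2·y'/x' = p_x/p_y.
After buying the subsistence bundle (6, 4), a share 2/3 of the remaining income goes to x: x* = 6 + 2/3·(I − 6p_x − 4p_y)/p_x.
Set x* = 33.85 in the demand function and solve for p_x: p_x = 8.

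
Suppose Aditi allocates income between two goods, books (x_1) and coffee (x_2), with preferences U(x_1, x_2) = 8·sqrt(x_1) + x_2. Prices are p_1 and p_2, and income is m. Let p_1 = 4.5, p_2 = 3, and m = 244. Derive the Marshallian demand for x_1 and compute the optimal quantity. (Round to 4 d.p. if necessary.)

Plugging in: x_1* = (4·3/4.5)² = 7.1111.

x_1* = 7.1111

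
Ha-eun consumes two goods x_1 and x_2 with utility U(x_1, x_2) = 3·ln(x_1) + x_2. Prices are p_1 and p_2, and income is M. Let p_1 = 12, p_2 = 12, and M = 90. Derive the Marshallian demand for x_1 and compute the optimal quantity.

Set MRS = p_1/p_2: (3/x_1)/1 = p_1/p_2.
So x_1*(p_1,p_2) = 3·p_2/p_1, independent of income; and x_2* = (M − 3·p_2)/p_2.
At the given prices: x_1* = 3·12/12 = 3.

x_1* = 3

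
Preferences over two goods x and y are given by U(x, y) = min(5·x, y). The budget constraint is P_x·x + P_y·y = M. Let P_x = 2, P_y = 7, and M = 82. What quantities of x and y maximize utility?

Demand: x*(P_x,P_y,M) = M/(P_x + 5·P_y), y* = 5·M/(P_x + 5·P_y).
Here 2 + 5·7 = 37, giving x* = 2.2162 and y* = 11.0811.

x* = 2.2162, y* = 11.0811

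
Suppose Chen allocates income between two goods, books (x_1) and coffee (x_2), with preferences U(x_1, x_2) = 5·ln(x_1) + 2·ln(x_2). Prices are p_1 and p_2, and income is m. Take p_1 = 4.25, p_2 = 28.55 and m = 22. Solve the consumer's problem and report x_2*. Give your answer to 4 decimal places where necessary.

x_2* = 0.2202

The MRS is (5/2)·x_2/x_1. Set MRS = p_1/p_2.
So 5·p_2·x_2 = 2·p_1·x_1; combined with the budget, a share 5/7 of income goes to x_1.
Demand: x_1*(p_1,p_2,m) = 5/7·m/p_1 and x_2* = 2/7·m/p_2.
At p_1=4.25, p_2=28.55, m=22: x_2* = 2/7·22/28.55 = 0.2202.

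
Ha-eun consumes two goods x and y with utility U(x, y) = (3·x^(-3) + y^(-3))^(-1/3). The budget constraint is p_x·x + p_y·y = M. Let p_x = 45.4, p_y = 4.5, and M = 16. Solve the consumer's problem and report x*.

x* = 0.3107

Substitute y = (y/x)·x into the budget: x* = M/(p_x + p_y·(y/x)).
Numerically y/x = 1.354193, so x* = 16/(45.4 + 4.5·1.354193) = 0.3107.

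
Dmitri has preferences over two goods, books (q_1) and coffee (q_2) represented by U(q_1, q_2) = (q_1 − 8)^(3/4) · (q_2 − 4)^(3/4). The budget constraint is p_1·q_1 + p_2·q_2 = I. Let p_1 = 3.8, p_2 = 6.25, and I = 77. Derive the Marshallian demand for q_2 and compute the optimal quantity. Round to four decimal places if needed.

This is Cobb-Douglas in (q_1−8, q_2−4): tangency gives 0.75·p_2·(q_2−4) = 0.75·p_1·(q_1−8).
Substituting into the budget: q_1* = 8 + 0.5·(I − 8·p_1 − 4·p_2)/p_1, and q_2* = 4 + 0.5·(…)/p_2.
Discretionary income = 77 − 8·3.8 − 4·6.25 = 21.6; q_2* = 4 + 0.5·21.6/6.25 = 5.728.

q_2* = 5.728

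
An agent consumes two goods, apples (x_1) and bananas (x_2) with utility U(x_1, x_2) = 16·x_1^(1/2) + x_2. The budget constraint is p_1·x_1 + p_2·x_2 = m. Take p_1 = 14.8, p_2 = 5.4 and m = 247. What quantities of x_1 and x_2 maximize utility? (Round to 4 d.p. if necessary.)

x_1* = 8.5201, x_2* = 22.3894

Utility is quasi-linear in x_2; the FOC for x_1 is 8/√x_1 = p_1/p_2.
Thus x_1* = (8·p_2/p_1)² — independent of m — with the rest of income spent on x_2.
Plugging in: x_1* = (8·5.4/14.8)² = 8.5201, x_2* = 22.3894.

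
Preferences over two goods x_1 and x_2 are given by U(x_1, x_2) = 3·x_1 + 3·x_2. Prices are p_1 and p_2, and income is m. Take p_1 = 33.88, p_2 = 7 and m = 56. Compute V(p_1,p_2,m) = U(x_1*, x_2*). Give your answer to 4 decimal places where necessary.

V = 24

Linear utility — the consumer picks whichever good has higher MU/price: 3/33.88 = 0.0885 vs 3/7 = 0.4286.
x_2 gives more utility per dollar, so spend all income on x_2: x_2* = m/p_2, x_1* = 0.
Numerically: x_1* = 0, x_2* = 8.
Utility at the optimum: U(0, 8) = 24.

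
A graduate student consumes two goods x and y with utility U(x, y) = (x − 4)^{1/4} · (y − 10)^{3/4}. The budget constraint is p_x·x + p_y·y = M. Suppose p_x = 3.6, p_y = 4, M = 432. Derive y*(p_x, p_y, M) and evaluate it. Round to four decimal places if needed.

Substituting into the budget: x* = 4 + 0.25·(M − 4·p_x − 10·p_y)/p_x, and y* = 10 + 0.75·(…)/p_y.
Discretionary income = 432 − 4·3.6 − 10·4 = 377.6; y* = 10 + 0.75·377.6/4 = 80.8.

y* = 80.8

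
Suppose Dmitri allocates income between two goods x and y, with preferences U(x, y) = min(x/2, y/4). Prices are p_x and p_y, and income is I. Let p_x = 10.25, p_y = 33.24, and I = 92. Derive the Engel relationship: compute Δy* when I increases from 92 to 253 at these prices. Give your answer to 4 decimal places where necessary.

Leontief preferences: the optimum is at the kink where x/2 = y/4, i.e. y = 2·x.
Budget: p_x·x + p_y·2·x = I, so (2·p_x + 4·p_y)·x = 2·I.
Demand: x*(p_x,p_y,I) = 2·I/(2·p_x + 4·p_y), y* = 4·I/(2·p_x + 4·p_y).
Here 2·10.25 + 4·33.24 = 153.46, giving y* = 2.398.
At I' = 253: y* = 6.5946. Change: 6.5946 − 2.398 = 4.1965.

Δy* = 4.1965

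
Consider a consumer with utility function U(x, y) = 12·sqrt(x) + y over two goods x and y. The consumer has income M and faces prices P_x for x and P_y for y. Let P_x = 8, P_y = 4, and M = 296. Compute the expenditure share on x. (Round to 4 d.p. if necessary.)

share on x = 0.2432

Utility is quasi-linear in y; the FOC for x is 6/√x = P_x/P_y.
Solve: √x = 6·P_y/P_x, so x*(P_x,P_y) = (6·P_y/P_x)², and y* = (M − P_x·x*)/P_y.
Plugging in: x* = (6·4/8)² = 9, y* = 56.
Expenditure on x: 8·9 = 72; share = 0.2432.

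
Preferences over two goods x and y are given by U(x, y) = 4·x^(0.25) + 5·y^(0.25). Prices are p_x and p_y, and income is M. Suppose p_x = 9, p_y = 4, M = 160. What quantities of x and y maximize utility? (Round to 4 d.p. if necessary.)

MU_x ∝ 4·x^(-0.75), MU_y ∝ 5·y^(-0.75), so MRS = (4/5)·(y/x)^(0.75) = p_x/p_y.
Solve for the ratio: y/x = [(5/4)·p_x/p_y]^(4/3).
Substitute y = (y/x)·x into the budget: x* = M/(p_x + p_y·(y/x)).
Numerically y/x = 3.969996, so x* = 160/(9 + 4·3.969996) = 6.4309 and y* = 3.969996·6.4309 = 25.5305.

x* = 6.4309, y* = 25.5305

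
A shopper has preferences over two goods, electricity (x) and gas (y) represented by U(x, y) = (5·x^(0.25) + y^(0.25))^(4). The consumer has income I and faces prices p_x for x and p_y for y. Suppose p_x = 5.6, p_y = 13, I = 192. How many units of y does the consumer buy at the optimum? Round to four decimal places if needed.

MRS = MU_x/MU_y = 5·(y/x)^(0.75). Set equal to p_x/p_y.
Hence y/x = ((1/5)·p_x/p_y)^(1/(0.75)), i.e. raised to the 4/3 power.
Substitute y = (y/x)·x into the budget: x* = I/(p_x + p_y·(y/x)).
Numerically y/x = 0.038051, so x* = 192/(5.6 + 13·0.038051) = 31.503 and y* = 0.038051·31.503 = 1.1987.

y* = 1.1987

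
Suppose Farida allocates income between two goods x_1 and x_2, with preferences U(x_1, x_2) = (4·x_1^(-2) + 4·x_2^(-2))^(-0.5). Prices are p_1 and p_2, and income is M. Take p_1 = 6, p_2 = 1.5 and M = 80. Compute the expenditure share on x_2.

share on x_2 = 0.2841

MRS = MU_x_1/MU_x_2 = (x_2/x_1)^(3). Set equal to p_1/p_2.
Solve for the ratio: x_2/x_1 = [p_1/p_2]^(1/3).
Substitute x_2 = (x_2/x_1)·x_1 into the budget: x_1* = M/(p_1 + p_2·(x_2/x_1)).
Numerically x_2/x_1 = 1.587401, so x_1* = 80/(6 + 1.5·1.587401) = 9.5453 and x_2* = 1.587401·9.5453 = 15.1522.
Expenditure on x_2: 1.5·15.1522 = 22.7283; share = 0.2841.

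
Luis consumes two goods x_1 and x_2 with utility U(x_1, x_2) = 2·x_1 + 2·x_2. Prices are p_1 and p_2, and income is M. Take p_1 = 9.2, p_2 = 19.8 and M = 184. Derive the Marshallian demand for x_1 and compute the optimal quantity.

Linear utility — the consumer picks whichever good has higher MU/price: 2/9.2 = 0.2174 vs 2/19.8 = 0.101.
x_1 gives more utility per dollar, so spend all income on x_1: x_1* = M/p_1, x_2* = 0.
Numerically: x_1* = 20, x_2* = 0.

x_1* = 20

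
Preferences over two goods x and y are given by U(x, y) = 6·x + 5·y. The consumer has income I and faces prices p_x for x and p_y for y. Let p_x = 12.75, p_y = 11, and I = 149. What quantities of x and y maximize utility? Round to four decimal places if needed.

x* = 11.6863, y* = 0

Linear utility — the consumer picks whichever good has higher MU/price: 6/12.75 = 0.4706 vs 5/11 = 0.4545.
x gives more utility per dollar, so spend all income on x: x* = I/p_x, y* = 0.
Numerically: x* = 11.6863, y* = 0.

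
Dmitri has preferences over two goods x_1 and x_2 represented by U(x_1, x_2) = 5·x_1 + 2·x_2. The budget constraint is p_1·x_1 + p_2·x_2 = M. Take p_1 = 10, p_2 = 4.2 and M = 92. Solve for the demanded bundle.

x_1* = 9.2, x_2* = 0

Linear utility — the consumer picks whichever good has higher MU/price: 5/10 = 0.5 vs 2/4.2 = 0.4762.
x_1 gives more utility per dollar, so spend all income on x_1: x_1* = M/p_1, x_2* = 0.
Numerically: x_1* = 9.2, x_2* = 0.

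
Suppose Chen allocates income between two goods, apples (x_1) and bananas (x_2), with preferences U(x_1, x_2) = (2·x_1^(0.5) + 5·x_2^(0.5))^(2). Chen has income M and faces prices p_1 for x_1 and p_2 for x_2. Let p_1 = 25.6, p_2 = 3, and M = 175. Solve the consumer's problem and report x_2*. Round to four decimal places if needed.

From the CES first-order condition, (2/5)·(x_2/x_1)^(0.5) = p_1/p_2.
Solve for the ratio: x_2/x_1 = [(5/2)·p_1/p_2]^(2).
With the ratio pinned down, the budget gives x_1* = M/(p_1 + p_2·(x_2/x_1)) and x_2* = (x_2/x_1)·x_1*.
Numerically x_2/x_1 = 455.111111, so x_1* = 175/(25.6 + 3·455.111111) = 0.1258 and x_2* = 455.111111·0.1258 = 57.2597.

x_2* = 57.2597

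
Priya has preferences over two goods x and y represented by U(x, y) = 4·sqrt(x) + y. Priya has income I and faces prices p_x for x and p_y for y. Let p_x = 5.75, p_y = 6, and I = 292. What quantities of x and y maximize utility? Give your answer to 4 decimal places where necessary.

x* = 4.3554, y* = 44.4928

Solve: √x = 2·p_y/p_x, so x*(p_x,p_y) = (2·p_y/p_x)², and y* = (I − p_x·x*)/p_y.
Plugging in: x* = (2·6/5.75)² = 4.3554, y* = 44.4928.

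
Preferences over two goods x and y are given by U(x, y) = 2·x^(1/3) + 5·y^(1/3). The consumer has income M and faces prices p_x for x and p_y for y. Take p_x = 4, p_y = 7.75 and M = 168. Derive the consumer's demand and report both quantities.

x* = 10.938, y* = 16.032

Substitute y = (y/x)·x into the budget: x* = M/(p_x + p_y·(y/x)).
Numerically y/x = 1.465708, so x* = 168/(4 + 7.75·1.465708) = 10.938 and y* = 1.465708·10.938 = 16.032.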